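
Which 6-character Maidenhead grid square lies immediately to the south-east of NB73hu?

Longitude subsquare h = 7; +1 → 8 = i.
Latitude subsquare u = 20; −1 → 19 = t.

NB73it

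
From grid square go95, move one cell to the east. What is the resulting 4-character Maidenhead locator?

HO05

Longitude square 9; +1 → 10, wraps to 0, carry into field.
Longitude field G = 6; +1 → 7 = H.
The latitude characters are unchanged.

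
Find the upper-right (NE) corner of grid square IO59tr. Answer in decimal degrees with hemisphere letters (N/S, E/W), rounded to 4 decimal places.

Field I=8, O=14: +8·20° lon, +14·10° lat → SW at lon -20°, lat 50°.
Square 5, 9: +5·2° lon, +9·1° lat → SW at lon -10°, lat 59°.
Subsquare t=19, r=17: +19·0.0833333° lon, +17·0.0416667° lat → SW at lon -8.41667°, lat 59.7083°.
Cell spans 0.0833333° lon × 0.0416667° lat. NE corner is SW corner plus one full cell.
latitude 59.7500° N, longitude 8.3333° W.

59.7500° N, 8.3333° W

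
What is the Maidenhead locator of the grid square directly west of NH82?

NH72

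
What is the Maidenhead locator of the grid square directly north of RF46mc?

RF46md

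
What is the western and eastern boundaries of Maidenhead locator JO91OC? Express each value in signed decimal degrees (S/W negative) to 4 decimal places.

19.1667, 19.2500

Field J=9, O=14: +9·20° lon, +14·10° lat → SW at lon 0°, lat 50°.
Square 9, 1: +9·2° lon, +1·1° lat → SW at lon 18°, lat 51°.
Subsquare o=14, c=2: +14·0.0833333° lon, +2·0.0416667° lat → SW at lon 19.1667°, lat 51.0833°.
Cell spans 0.0833333° lon × 0.0416667° lat.
west 19.1667, east 19.2500.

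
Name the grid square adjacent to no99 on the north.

Latitude square 9; +1 → 10, wraps to 0, carry into field.
Latitude field O = 14; +1 → 15 = P.
The longitude characters are unchanged.

NP90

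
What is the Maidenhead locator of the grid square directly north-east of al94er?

Longitude subsquare e = 4; +1 → 5 = f.
Latitude subsquare r = 17; +1 → 18 = s.

AL94fs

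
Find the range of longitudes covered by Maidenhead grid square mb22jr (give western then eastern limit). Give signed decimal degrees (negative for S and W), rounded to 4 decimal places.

64.7500, 64.8333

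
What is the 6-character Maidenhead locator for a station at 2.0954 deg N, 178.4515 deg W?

Offset from 180°W / 90°S: lon 1.5485°, lat 92.0954°.
Field: lon ⌊1.5485/20⌋ = 0 → A; lat ⌊92.0954/10⌋ = 9 → J.
Square: lon ⌊1.5485/2⌋ = 0; lat ⌊2.0954/1⌋ = 2.
Subsquare: lon ⌊1.5485/0.0833333⌋ = 18 → s; lat ⌊0.0954/0.0416667⌋ = 2 → c.

AJ02sc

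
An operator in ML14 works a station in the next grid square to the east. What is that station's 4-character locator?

Longitude square 1; +1 → 2.
The latitude characters are unchanged.

ML24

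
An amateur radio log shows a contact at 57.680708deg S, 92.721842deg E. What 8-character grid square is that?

ND62ih66

Offset from 180°W / 90°S: lon 272.72184°, lat 32.31929°.
Field (20°×10°, letters A–R): 272.72184/20 → 13 → N, 32.31929/10 → 3 → D; chars ND.
Square (2°×1°, digits 0–9): 12.72184/2 → 6, 2.31929/1 → 2; chars 62.
Subsquare (5′×2.5′, letters a–x): 0.72184/0.0833333 → 8 → i, 0.31929/0.0416667 → 7 → h; chars ih.
Extended square (30″×15″, digits 0–9): 0.05518/0.00833333 → 6, 0.02763/0.00416667 → 6; chars 66.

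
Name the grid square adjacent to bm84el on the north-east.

Longitude subsquare e = 4; +1 → 5 = f.
Latitude subsquare l = 11; +1 → 12 = m.

BM84fm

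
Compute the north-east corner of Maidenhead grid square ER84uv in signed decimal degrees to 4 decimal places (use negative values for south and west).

Field E=4, R=17: +4·20° lon, +17·10° lat → SW at lon -100°, lat 80°.
Square 8, 4: +8·2° lon, +4·1° lat → SW at lon -84°, lat 84°.
Subsquare u=20, v=21: +20·0.0833333° lon, +21·0.0416667° lat → SW at lon -82.3333°, lat 84.875°.
Cell spans 0.0833333° lon × 0.0416667° lat. NE corner is SW corner plus one full cell.
latitude 84.9167, longitude -82.2500.

84.9167, -82.2500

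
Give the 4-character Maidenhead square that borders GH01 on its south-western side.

FH90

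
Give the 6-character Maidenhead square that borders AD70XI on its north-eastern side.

AD80aj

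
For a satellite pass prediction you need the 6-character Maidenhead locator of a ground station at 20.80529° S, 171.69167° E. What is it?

RG59ue

Shift to the Maidenhead origin (180°W, 90°S): lon 351.6917, lat 69.1947.
Field (20°×10°, letters A–R): 351.6917/20 → 17 → R, 69.1947/10 → 6 → G; chars RG.
Square (2°×1°, digits 0–9): 11.6917/2 → 5, 9.1947/1 → 9; chars 59.
Subsquare (5′×2.5′, letters a–x): 1.6917/0.0833333 → 20 → u, 0.1947/0.0416667 → 4 → e; chars ue.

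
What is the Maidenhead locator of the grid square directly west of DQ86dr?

DQ86cr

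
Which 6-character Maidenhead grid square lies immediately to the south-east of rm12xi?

Longitude subsquare x = 23; +1 → 24, wraps to 0 = a, carry into square.
Longitude square 1; +1 → 2.
Latitude subsquare i = 8; −1 → 7 = h.

RM22ah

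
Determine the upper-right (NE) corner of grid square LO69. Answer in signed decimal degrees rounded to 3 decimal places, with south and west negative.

Field L=11, O=14: +11·20° lon, +14·10° lat → SW at lon 40°, lat 50°.
Square 6, 9: +6·2° lon, +9·1° lat → SW at lon 52°, lat 59°.
Cell spans 2° lon × 1° lat. NE corner is SW corner plus one full cell.
latitude 60.000, longitude 54.000.

60.000, 54.000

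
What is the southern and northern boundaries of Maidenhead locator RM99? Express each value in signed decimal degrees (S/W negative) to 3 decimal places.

39.000, 40.000

Field R=17, M=12: +17·20° lon, +12·10° lat → SW at lon 160°, lat 30°.
Square 9, 9: +9·2° lon, +9·1° lat → SW at lon 178°, lat 39°.
Cell spans 2° lon × 1° lat.
south 39.000, north 40.000.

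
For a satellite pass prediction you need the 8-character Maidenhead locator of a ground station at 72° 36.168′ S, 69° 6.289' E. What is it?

MB47nj25

Shift to the Maidenhead origin (180°W, 90°S): lon 249.10482, lat 17.39720.
Field (20°×10°, letters A–R): lon ⌊249.10482/20⌋ = 12 → M; lat ⌊17.39720/10⌋ = 1 → B.
Square (2°×1°, digits 0–9): lon ⌊9.10482/2⌋ = 4; lat ⌊7.39720/1⌋ = 7.
Subsquare (5′×2.5′, letters a–x): lon ⌊1.10482/0.0833333⌋ = 13 → n; lat ⌊0.39720/0.0416667⌋ = 9 → j.
Extended square (30″×15″, digits 0–9): lon ⌊0.02148/0.00833333⌋ = 2; lat ⌊0.02220/0.00416667⌋ = 5.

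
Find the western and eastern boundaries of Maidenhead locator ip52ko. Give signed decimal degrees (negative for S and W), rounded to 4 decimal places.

-9.1667, -9.0833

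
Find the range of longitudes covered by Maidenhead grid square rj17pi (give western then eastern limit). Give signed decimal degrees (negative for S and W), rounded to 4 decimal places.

163.2500, 163.3333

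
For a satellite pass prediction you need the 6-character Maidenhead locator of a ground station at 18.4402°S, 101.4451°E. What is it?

OH01rn

Offset from 180°W / 90°S: lon 281.4451°, lat 71.5598°.
Field: 281.4451/20 → 14 → O, 71.5598/10 → 7 → H; chars OH.
Square: 1.4451/2 → 0, 1.5598/1 → 1; chars 01.
Subsquare: 1.4451/0.0833333 → 17 → r, 0.5598/0.0416667 → 13 → n; chars rn.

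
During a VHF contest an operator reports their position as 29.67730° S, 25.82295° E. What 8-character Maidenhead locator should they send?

KG20vh87

Add 180° to longitude and 90° to latitude: 205.82295, 60.32270.
Field (20°×10°, letters A–R): 205.82295/20 → 10 → K, 60.32270/10 → 6 → G; chars KG.
Square (2°×1°, digits 0–9): 5.82295/2 → 2, 0.32270/1 → 0; chars 20.
Subsquare (5′×2.5′, letters a–x): 1.82295/0.0833333 → 21 → v, 0.32270/0.0416667 → 7 → h; chars vh.
Extended square (30″×15″, digits 0–9): 0.07295/0.00833333 → 8, 0.03103/0.00416667 → 7; chars 87.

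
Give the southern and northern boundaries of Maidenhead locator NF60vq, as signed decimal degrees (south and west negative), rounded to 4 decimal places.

-39.3333, -39.2917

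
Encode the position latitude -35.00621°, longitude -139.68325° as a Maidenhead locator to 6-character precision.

CF04dx

Shift to the Maidenhead origin (180°W, 90°S): lon 40.3168, lat 54.9938.
Field: lon ⌊40.3168/20⌋ = 2 → C; lat ⌊54.9938/10⌋ = 5 → F.
Square: lon ⌊0.3168/2⌋ = 0; lat ⌊4.9938/1⌋ = 4.
Subsquare: lon ⌊0.3168/0.0833333⌋ = 3 → d; lat ⌊0.9938/0.0416667⌋ = 23 → x.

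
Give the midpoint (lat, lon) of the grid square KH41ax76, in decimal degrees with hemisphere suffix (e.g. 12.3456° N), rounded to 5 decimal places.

Field K=10, H=7: +10·20° lon, +7·10° lat → SW at lon 20°, lat -20°.
Square 4, 1: +4·2° lon, +1·1° lat → SW at lon 28°, lat -19°.
Subsquare a=0, x=23: +0·0.0833333° lon, +23·0.0416667° lat → SW at lon 28°, lat -18.0417°.
Extended square 7, 6: +7·0.00833333° lon, +6·0.00416667° lat → SW at lon 28.0583°, lat -18.0167°.
Cell spans 0.00833333° lon × 0.00416667° lat. Centre is SW corner plus half of each.
latitude 18.01458° S, longitude 28.06250° E.

18.01458° S, 28.06250° E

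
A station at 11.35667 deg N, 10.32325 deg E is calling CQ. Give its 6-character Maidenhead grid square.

JK51di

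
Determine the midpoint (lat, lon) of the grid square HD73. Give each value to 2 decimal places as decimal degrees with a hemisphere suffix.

Field H=7, D=3: +7·20° lon, +3·10° lat → SW at lon -40°, lat -60°.
Square 7, 3: +7·2° lon, +3·1° lat → SW at lon -26°, lat -57°.
Cell spans 2° lon × 1° lat. Centre is SW corner plus half of each.
latitude 56.50° S, longitude 25.00° W.

56.50° S, 25.00° W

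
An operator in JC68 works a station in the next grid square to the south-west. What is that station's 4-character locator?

Longitude square 6; −1 → 5.
Latitude square 8; −1 → 7.

JC57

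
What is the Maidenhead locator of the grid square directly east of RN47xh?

Longitude subsquare x = 23; +1 → 24, wraps to 0 = a, carry into square.
Longitude square 4; +1 → 5.
The latitude characters are unchanged.

RN57ah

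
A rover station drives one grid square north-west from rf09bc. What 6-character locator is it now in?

Longitude subsquare b = 1; −1 → 0 = a.
Latitude subsquare c = 2; +1 → 3 = d.

RF09ad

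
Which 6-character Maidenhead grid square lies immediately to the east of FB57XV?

Longitude subsquare x = 23; +1 → 24, wraps to 0 = a, carry into square.
Longitude square 5; +1 → 6.
The latitude characters are unchanged.

FB67av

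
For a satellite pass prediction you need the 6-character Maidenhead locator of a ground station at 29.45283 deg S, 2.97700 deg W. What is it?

Add 180° to longitude and 90° to latitude: 177.0230, 60.5472.
Field: lon ⌊177.0230/20⌋ = 8 → I; lat ⌊60.5472/10⌋ = 6 → G.
Square: lon ⌊17.0230/2⌋ = 8; lat ⌊0.5472/1⌋ = 0.
Subsquare: lon ⌊1.0230/0.0833333⌋ = 12 → m; lat ⌊0.5472/0.0416667⌋ = 13 → n.

IG80mn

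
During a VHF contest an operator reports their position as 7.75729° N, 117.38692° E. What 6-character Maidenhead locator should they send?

Offset from 180°W / 90°S: lon 297.3869°, lat 97.7573°.
Field: lon ⌊297.3869/20⌋ = 14 → O; lat ⌊97.7573/10⌋ = 9 → J.
Square: lon ⌊17.3869/2⌋ = 8; lat ⌊7.7573/1⌋ = 7.
Subsquare: lon ⌊1.3869/0.0833333⌋ = 16 → q; lat ⌊0.7573/0.0416667⌋ = 18 → s.

OJ87qs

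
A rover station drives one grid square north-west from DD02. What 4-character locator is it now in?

CD93

Longitude square 0; −1 → -1, wraps to 9, carry into field.
Longitude field D = 3; −1 → 2 = C.
Latitude square 2; +1 → 3.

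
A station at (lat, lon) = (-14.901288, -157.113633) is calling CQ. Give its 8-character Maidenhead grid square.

Shift to the Maidenhead origin (180°W, 90°S): lon 22.88637, lat 75.09871.
Field: 22.88637/20 → 1 → B, 75.09871/10 → 7 → H; chars BH.
Square: 2.88637/2 → 1, 5.09871/1 → 5; chars 15.
Subsquare: 0.88637/0.0833333 → 10 → k, 0.09871/0.0416667 → 2 → c; chars kc.
Extended square: 0.05303/0.00833333 → 6, 0.01538/0.00416667 → 3; chars 63.

BH15kc63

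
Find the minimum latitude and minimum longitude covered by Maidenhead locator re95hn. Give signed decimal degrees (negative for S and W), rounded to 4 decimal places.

-44.4583, 178.5833

Field R=17, E=4: +17·20° lon, +4·10° lat → SW at lon 160°, lat -50°.
Square 9, 5: +9·2° lon, +5·1° lat → SW at lon 178°, lat -45°.
Subsquare h=7, n=13: +7·0.0833333° lon, +13·0.0416667° lat → SW at lon 178.583°, lat -44.4583°.
latitude -44.4583, longitude 178.5833.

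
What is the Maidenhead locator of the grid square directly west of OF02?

Longitude square 0; −1 → -1, wraps to 9, carry into field.
Longitude field O = 14; −1 → 13 = N.
The latitude characters are unchanged.

NF92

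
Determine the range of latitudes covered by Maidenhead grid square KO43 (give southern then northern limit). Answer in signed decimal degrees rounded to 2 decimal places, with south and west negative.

Field K=10, O=14: +10·20° lon, +14·10° lat → SW at lon 20°, lat 50°.
Square 4, 3: +4·2° lon, +3·1° lat → SW at lon 28°, lat 53°.
Cell spans 2° lon × 1° lat.
south 53.00, north 54.00.

53.00, 54.00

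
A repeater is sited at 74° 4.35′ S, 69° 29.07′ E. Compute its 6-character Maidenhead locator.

MB45rw

Offset from 180°W / 90°S: lon 249.4845°, lat 15.9275°.
Field: 249.4845/20 → 12 → M, 15.9275/10 → 1 → B; chars MB.
Square: 9.4845/2 → 4, 5.9275/1 → 5; chars 45.
Subsquare: 1.4845/0.0833333 → 17 → r, 0.9275/0.0416667 → 22 → w; chars rw.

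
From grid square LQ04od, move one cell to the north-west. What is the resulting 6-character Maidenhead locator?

Longitude subsquare o = 14; −1 → 13 = n.
Latitude subsquare d = 3; +1 → 4 = e.

LQ04ne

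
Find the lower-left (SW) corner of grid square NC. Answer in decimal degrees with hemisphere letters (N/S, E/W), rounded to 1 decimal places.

70.0° S, 80.0° E

Field N=13, C=2: +13·20° lon, +2·10° lat → SW at lon 80°, lat -70°.
latitude 70.0° S, longitude 80.0° E.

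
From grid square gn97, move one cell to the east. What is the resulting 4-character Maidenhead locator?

HN07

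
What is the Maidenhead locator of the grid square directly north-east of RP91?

Longitude square 9; +1 → 10, wraps to 0, carry into field.
Longitude field R = 17; +1 → 18, wraps to 0 = A, wrapping around the antimeridian.
Latitude square 1; +1 → 2.

AP02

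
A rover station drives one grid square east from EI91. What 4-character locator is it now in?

FI01

Longitude square 9; +1 → 10, wraps to 0, carry into field.
Longitude field E = 4; +1 → 5 = F.
The latitude characters are unchanged.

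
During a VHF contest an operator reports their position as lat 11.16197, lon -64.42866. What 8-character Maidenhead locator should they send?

Offset from 180°W / 90°S: lon 115.57134°, lat 101.16197°.
Field (20°×10°, letters A–R): 115.57134/20 → 5 → F, 101.16197/10 → 10 → K; chars FK.
Square (2°×1°, digits 0–9): 15.57134/2 → 7, 1.16197/1 → 1; chars 71.
Subsquare (5′×2.5′, letters a–x): 1.57134/0.0833333 → 18 → s, 0.16197/0.0416667 → 3 → d; chars sd.
Extended square (30″×15″, digits 0–9): 0.07134/0.00833333 → 8, 0.03697/0.00416667 → 8; chars 88.

FK71sd88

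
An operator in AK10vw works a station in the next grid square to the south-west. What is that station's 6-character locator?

AK10uv

Longitude subsquare v = 21; −1 → 20 = u.
Latitude subsquare w = 22; −1 → 21 = v.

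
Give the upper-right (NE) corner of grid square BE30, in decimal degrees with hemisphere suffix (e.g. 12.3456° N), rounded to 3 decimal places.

49.000° S, 152.000° W

Field B=1, E=4: +1·20° lon, +4·10° lat → SW at lon -160°, lat -50°.
Square 3, 0: +3·2° lon, +0·1° lat → SW at lon -154°, lat -50°.
Cell spans 2° lon × 1° lat. NE corner is SW corner plus one full cell.
latitude 49.000° S, longitude 152.000° W.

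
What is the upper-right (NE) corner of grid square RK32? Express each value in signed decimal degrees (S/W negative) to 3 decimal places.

13.000, 168.000

Field R=17, K=10: +17·20° lon, +10·10° lat → SW at lon 160°, lat 10°.
Square 3, 2: +3·2° lon, +2·1° lat → SW at lon 166°, lat 12°.
Cell spans 2° lon × 1° lat. NE corner is SW corner plus one full cell.
latitude 13.000, longitude 168.000.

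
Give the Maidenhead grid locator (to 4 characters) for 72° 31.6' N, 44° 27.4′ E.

Offset from 180°W / 90°S: lon 224.46°, lat 162.53°.
Field (20°×10°, letters A–R): lon ⌊224.46/20⌋ = 11 → L; lat ⌊162.53/10⌋ = 16 → Q.
Square (2°×1°, digits 0–9): lon ⌊4.46/2⌋ = 2; lat ⌊2.53/1⌋ = 2.

LQ22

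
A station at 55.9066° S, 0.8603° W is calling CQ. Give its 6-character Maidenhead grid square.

Shift to the Maidenhead origin (180°W, 90°S): lon 179.1397, lat 34.0934.
Field (20°×10°, letters A–R): 179.1397/20 → 8 → I, 34.0934/10 → 3 → D; chars ID.
Square (2°×1°, digits 0–9): 19.1397/2 → 9, 4.0934/1 → 4; chars 94.
Subsquare (5′×2.5′, letters a–x): 1.1397/0.0833333 → 13 → n, 0.0934/0.0416667 → 2 → c; chars nc.

ID94nc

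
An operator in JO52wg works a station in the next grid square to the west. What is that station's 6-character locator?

JO52vg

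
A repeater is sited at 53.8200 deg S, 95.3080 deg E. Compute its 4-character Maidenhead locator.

ND76

Shift to the Maidenhead origin (180°W, 90°S): lon 275.31, lat 36.18.
Field: lon ⌊275.31/20⌋ = 13 → N; lat ⌊36.18/10⌋ = 3 → D.
Square: lon ⌊15.31/2⌋ = 7; lat ⌊6.18/1⌋ = 6.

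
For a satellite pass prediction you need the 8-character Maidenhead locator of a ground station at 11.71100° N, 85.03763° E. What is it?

Offset from 180°W / 90°S: lon 265.03763°, lat 101.71100°.
Field: lon ⌊265.03763/20⌋ = 13 → N; lat ⌊101.71100/10⌋ = 10 → K.
Square: lon ⌊5.03763/2⌋ = 2; lat ⌊1.71100/1⌋ = 1.
Subsquare: lon ⌊1.03763/0.0833333⌋ = 12 → m; lat ⌊0.71100/0.0416667⌋ = 17 → r.
Extended square: lon ⌊0.03763/0.00833333⌋ = 4; lat ⌊0.00267/0.00416667⌋ = 0.

NK21mr40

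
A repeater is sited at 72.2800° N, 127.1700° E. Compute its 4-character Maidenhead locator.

Add 180° to longitude and 90° to latitude: 307.17, 162.28.
Field: lon ⌊307.17/20⌋ = 15 → P; lat ⌊162.28/10⌋ = 16 → Q.
Square: lon ⌊7.17/2⌋ = 3; lat ⌊2.28/1⌋ = 2.

PQ32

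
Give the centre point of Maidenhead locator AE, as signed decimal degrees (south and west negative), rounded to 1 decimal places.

-45.0, -170.0

Field A=0, E=4: +0·20° lon, +4·10° lat → SW at lon -180°, lat -50°.
Cell spans 20° lon × 10° lat. Centre is SW corner plus half of each.
latitude -45.0, longitude -170.0.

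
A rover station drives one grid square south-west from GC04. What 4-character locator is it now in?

FC93

Longitude square 0; −1 → -1, wraps to 9, carry into field.
Longitude field G = 6; −1 → 5 = F.
Latitude square 4; −1 → 3.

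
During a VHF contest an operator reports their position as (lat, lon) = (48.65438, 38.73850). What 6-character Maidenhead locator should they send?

KN98ip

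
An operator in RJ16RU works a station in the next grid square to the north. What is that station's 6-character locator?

RJ16rv

Latitude subsquare u = 20; +1 → 21 = v.
The longitude characters are unchanged.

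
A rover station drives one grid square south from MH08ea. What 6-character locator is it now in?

Latitude subsquare a = 0; −1 → -1, wraps to 23 = x, carry into square.
Latitude square 8; −1 → 7.
The longitude characters are unchanged.

MH07ex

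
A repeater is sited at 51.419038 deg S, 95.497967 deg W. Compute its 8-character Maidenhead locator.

ED28gn09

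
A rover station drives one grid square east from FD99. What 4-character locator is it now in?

GD09

Longitude square 9; +1 → 10, wraps to 0, carry into field.
Longitude field F = 5; +1 → 6 = G.
The latitude characters are unchanged.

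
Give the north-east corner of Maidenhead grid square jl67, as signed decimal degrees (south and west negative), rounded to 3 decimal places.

28.000, 14.000

Field J=9, L=11: +9·20° lon, +11·10° lat → SW at lon 0°, lat 20°.
Square 6, 7: +6·2° lon, +7·1° lat → SW at lon 12°, lat 27°.
Cell spans 2° lon × 1° lat. NE corner is SW corner plus one full cell.
latitude 28.000, longitude 14.000.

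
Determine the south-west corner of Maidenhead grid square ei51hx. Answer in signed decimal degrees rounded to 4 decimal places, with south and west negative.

Field E=4, I=8: +4·20° lon, +8·10° lat → SW at lon -100°, lat -10°.
Square 5, 1: +5·2° lon, +1·1° lat → SW at lon -90°, lat -9°.
Subsquare h=7, x=23: +7·0.0833333° lon, +23·0.0416667° lat → SW at lon -89.4167°, lat -8.04167°.
latitude -8.0417, longitude -89.4167.

-8.0417, -89.4167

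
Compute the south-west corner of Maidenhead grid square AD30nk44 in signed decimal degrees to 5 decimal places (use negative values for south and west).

-59.56667, -172.88333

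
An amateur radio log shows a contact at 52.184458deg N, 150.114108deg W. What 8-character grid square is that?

Offset from 180°W / 90°S: lon 29.88589°, lat 142.18446°.
Field (20°×10°, letters A–R): lon ⌊29.88589/20⌋ = 1 → B; lat ⌊142.18446/10⌋ = 14 → O.
Square (2°×1°, digits 0–9): lon ⌊9.88589/2⌋ = 4; lat ⌊2.18446/1⌋ = 2.
Subsquare (5′×2.5′, letters a–x): lon ⌊1.88589/0.0833333⌋ = 22 → w; lat ⌊0.18446/0.0416667⌋ = 4 → e.
Extended square (30″×15″, digits 0–9): lon ⌊0.05256/0.00833333⌋ = 6; lat ⌊0.01779/0.00416667⌋ = 4.

BO42we64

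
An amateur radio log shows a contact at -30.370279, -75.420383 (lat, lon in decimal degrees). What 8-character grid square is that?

FF29gp91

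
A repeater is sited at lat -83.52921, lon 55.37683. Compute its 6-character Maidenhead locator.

Shift to the Maidenhead origin (180°W, 90°S): lon 235.3768, lat 6.4708.
Field: 235.3768/20 → 11 → L, 6.4708/10 → 0 → A; chars LA.
Square: 15.3768/2 → 7, 6.4708/1 → 6; chars 76.
Subsquare: 1.3768/0.0833333 → 16 → q, 0.4708/0.0416667 → 11 → l; chars ql.

LA76ql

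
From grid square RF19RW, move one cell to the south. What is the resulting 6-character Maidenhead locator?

RF19rv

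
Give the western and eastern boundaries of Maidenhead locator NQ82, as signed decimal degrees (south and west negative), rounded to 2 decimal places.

Field N=13, Q=16: +13·20° lon, +16·10° lat → SW at lon 80°, lat 70°.
Square 8, 2: +8·2° lon, +2·1° lat → SW at lon 96°, lat 72°.
Cell spans 2° lon × 1° lat.
west 96.00, east 98.00.

96.00, 98.00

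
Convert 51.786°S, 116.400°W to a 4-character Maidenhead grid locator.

Add 180° to longitude and 90° to latitude: 63.60, 38.21.
Field: lon ⌊63.60/20⌋ = 3 → D; lat ⌊38.21/10⌋ = 3 → D.
Square: lon ⌊3.60/2⌋ = 1; lat ⌊8.21/1⌋ = 8.

DD18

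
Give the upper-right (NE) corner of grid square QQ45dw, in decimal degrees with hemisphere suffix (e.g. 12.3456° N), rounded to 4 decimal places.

Field Q=16, Q=16: +16·20° lon, +16·10° lat → SW at lon 140°, lat 70°.
Square 4, 5: +4·2° lon, +5·1° lat → SW at lon 148°, lat 75°.
Subsquare d=3, w=22: +3·0.0833333° lon, +22·0.0416667° lat → SW at lon 148.25°, lat 75.9167°.
Cell spans 0.0833333° lon × 0.0416667° lat. NE corner is SW corner plus one full cell.
latitude 75.9583° N, longitude 148.3333° E.

75.9583° N, 148.3333° E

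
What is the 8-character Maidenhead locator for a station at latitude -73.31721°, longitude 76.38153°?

MB86eq53

Shift to the Maidenhead origin (180°W, 90°S): lon 256.38153, lat 16.68279.
Field: lon ⌊256.38153/20⌋ = 12 → M; lat ⌊16.68279/10⌋ = 1 → B.
Square: lon ⌊16.38153/2⌋ = 8; lat ⌊6.68279/1⌋ = 6.
Subsquare: lon ⌊0.38153/0.0833333⌋ = 4 → e; lat ⌊0.68279/0.0416667⌋ = 16 → q.
Extended square: lon ⌊0.04820/0.00833333⌋ = 5; lat ⌊0.01612/0.00416667⌋ = 3.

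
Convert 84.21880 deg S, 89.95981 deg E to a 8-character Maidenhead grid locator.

NA45xs57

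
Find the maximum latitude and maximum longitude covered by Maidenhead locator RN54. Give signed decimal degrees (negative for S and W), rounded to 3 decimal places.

Field R=17, N=13: +17·20° lon, +13·10° lat → SW at lon 160°, lat 40°.
Square 5, 4: +5·2° lon, +4·1° lat → SW at lon 170°, lat 44°.
Cell spans 2° lon × 1° lat. NE corner is SW corner plus one full cell.
latitude 45.000, longitude 172.000.

45.000, 172.000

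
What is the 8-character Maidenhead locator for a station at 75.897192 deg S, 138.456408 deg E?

PB94fc44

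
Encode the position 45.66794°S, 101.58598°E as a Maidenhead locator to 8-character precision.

OE04th09

Add 180° to longitude and 90° to latitude: 281.58598, 44.33206.
Field: 281.58598/20 → 14 → O, 44.33206/10 → 4 → E; chars OE.
Square: 1.58598/2 → 0, 4.33206/1 → 4; chars 04.
Subsquare: 1.58598/0.0833333 → 19 → t, 0.33206/0.0416667 → 7 → h; chars th.
Extended square: 0.00265/0.00833333 → 0, 0.04039/0.00416667 → 9; chars 09.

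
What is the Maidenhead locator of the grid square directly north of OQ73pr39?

OQ73ps30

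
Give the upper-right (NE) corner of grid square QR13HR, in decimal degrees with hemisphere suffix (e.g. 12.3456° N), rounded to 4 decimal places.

83.7500° N, 142.6667° E

Field Q=16, R=17: +16·20° lon, +17·10° lat → SW at lon 140°, lat 80°.
Square 1, 3: +1·2° lon, +3·1° lat → SW at lon 142°, lat 83°.
Subsquare h=7, r=17: +7·0.0833333° lon, +17·0.0416667° lat → SW at lon 142.583°, lat 83.7083°.
Cell spans 0.0833333° lon × 0.0416667° lat. NE corner is SW corner plus one full cell.
latitude 83.7500° N, longitude 142.6667° E.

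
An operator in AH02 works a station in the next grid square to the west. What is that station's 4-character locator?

Longitude square 0; −1 → -1, wraps to 9, carry into field.
Longitude field A = 0; −1 → -1, wraps to 17 = R, wrapping around the antimeridian.
The latitude characters are unchanged.

RH92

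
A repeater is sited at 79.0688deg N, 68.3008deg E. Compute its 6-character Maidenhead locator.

Shift to the Maidenhead origin (180°W, 90°S): lon 248.3008, lat 169.0688.
Field: lon ⌊248.3008/20⌋ = 12 → M; lat ⌊169.0688/10⌋ = 16 → Q.
Square: lon ⌊8.3008/2⌋ = 4; lat ⌊9.0688/1⌋ = 9.
Subsquare: lon ⌊0.3008/0.0833333⌋ = 3 → d; lat ⌊0.0688/0.0416667⌋ = 1 → b.

MQ49db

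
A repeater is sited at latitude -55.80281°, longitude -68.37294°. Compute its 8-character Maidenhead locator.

FD54te57

Add 180° to longitude and 90° to latitude: 111.62706, 34.19719.
Field: 111.62706/20 → 5 → F, 34.19719/10 → 3 → D; chars FD.
Square: 11.62706/2 → 5, 4.19719/1 → 4; chars 54.
Subsquare: 1.62706/0.0833333 → 19 → t, 0.19719/0.0416667 → 4 → e; chars te.
Extended square: 0.04373/0.00833333 → 5, 0.03052/0.00416667 → 7; chars 57.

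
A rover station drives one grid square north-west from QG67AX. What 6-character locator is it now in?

Longitude subsquare a = 0; −1 → -1, wraps to 23 = x, carry into square.
Longitude square 6; −1 → 5.
Latitude subsquare x = 23; +1 → 24, wraps to 0 = a, carry into square.
Latitude square 7; +1 → 8.

QG58xa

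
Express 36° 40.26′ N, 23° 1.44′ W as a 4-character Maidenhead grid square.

Add 180° to longitude and 90° to latitude: 156.98, 126.67.
Field: 156.98/20 → 7 → H, 126.67/10 → 12 → M; chars HM.
Square: 16.98/2 → 8, 6.67/1 → 6; chars 86.

HM86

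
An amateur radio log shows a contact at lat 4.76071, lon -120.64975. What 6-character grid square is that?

CJ94qs

Shift to the Maidenhead origin (180°W, 90°S): lon 59.3503, lat 94.7607.
Field: lon ⌊59.3503/20⌋ = 2 → C; lat ⌊94.7607/10⌋ = 9 → J.
Square: lon ⌊19.3503/2⌋ = 9; lat ⌊4.7607/1⌋ = 4.
Subsquare: lon ⌊1.3503/0.0833333⌋ = 16 → q; lat ⌊0.7607/0.0416667⌋ = 18 → s.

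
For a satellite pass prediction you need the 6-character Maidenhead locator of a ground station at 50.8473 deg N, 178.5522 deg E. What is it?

RO90gu

Add 180° to longitude and 90° to latitude: 358.5522, 140.8473.
Field: lon ⌊358.5522/20⌋ = 17 → R; lat ⌊140.8473/10⌋ = 14 → O.
Square: lon ⌊18.5522/2⌋ = 9; lat ⌊0.8473/1⌋ = 0.
Subsquare: lon ⌊0.5522/0.0833333⌋ = 6 → g; lat ⌊0.8473/0.0416667⌋ = 20 → u.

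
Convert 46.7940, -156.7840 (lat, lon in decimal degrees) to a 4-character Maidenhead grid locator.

Offset from 180°W / 90°S: lon 23.22°, lat 136.79°.
Field (20°×10°, letters A–R): lon ⌊23.22/20⌋ = 1 → B; lat ⌊136.79/10⌋ = 13 → N.
Square (2°×1°, digits 0–9): lon ⌊3.22/2⌋ = 1; lat ⌊6.79/1⌋ = 6.

BN16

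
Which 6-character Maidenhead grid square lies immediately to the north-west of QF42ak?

Longitude subsquare a = 0; −1 → -1, wraps to 23 = x, carry into square.
Longitude square 4; −1 → 3.
Latitude subsquare k = 10; +1 → 11 = l.

QF32xl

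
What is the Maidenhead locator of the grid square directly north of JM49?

Latitude square 9; +1 → 10, wraps to 0, carry into field.
Latitude field M = 12; +1 → 13 = N.
The longitude characters are unchanged.

JN40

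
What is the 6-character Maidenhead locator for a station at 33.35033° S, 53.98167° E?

Shift to the Maidenhead origin (180°W, 90°S): lon 233.9817, lat 56.6497.
Field: lon ⌊233.9817/20⌋ = 11 → L; lat ⌊56.6497/10⌋ = 5 → F.
Square: lon ⌊13.9817/2⌋ = 6; lat ⌊6.6497/1⌋ = 6.
Subsquare: lon ⌊1.9817/0.0833333⌋ = 23 → x; lat ⌊0.6497/0.0416667⌋ = 15 → p.

LF66xp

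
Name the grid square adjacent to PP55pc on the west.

PP55oc

Longitude subsquare p = 15; −1 → 14 = o.
The latitude characters are unchanged.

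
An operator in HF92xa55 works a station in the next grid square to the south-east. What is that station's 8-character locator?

HF92xa64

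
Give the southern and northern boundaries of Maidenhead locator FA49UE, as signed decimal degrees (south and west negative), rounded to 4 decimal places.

Field F=5, A=0: +5·20° lon, +0·10° lat → SW at lon -80°, lat -90°.
Square 4, 9: +4·2° lon, +9·1° lat → SW at lon -72°, lat -81°.
Subsquare u=20, e=4: +20·0.0833333° lon, +4·0.0416667° lat → SW at lon -70.3333°, lat -80.8333°.
Cell spans 0.0833333° lon × 0.0416667° lat.
south -80.8333, north -80.7917.

-80.8333, -80.7917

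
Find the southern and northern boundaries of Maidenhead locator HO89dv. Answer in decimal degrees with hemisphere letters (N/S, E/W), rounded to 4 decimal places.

59.8750° N, 59.9167° N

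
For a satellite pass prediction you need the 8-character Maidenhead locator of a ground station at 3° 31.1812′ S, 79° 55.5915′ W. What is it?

Shift to the Maidenhead origin (180°W, 90°S): lon 100.07348, lat 86.48031.
Field: lon ⌊100.07348/20⌋ = 5 → F; lat ⌊86.48031/10⌋ = 8 → I.
Square: lon ⌊0.07348/2⌋ = 0; lat ⌊6.48031/1⌋ = 6.
Subsquare: lon ⌊0.07348/0.0833333⌋ = 0 → a; lat ⌊0.48031/0.0416667⌋ = 11 → l.
Extended square: lon ⌊0.07348/0.00833333⌋ = 8; lat ⌊0.02198/0.00416667⌋ = 5.

FI06al85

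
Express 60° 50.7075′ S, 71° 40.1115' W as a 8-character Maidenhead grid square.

FC49dd97

Add 180° to longitude and 90° to latitude: 108.33147, 29.15487.
Field (20°×10°, letters A–R): 108.33147/20 → 5 → F, 29.15487/10 → 2 → C; chars FC.
Square (2°×1°, digits 0–9): 8.33147/2 → 4, 9.15487/1 → 9; chars 49.
Subsquare (5′×2.5′, letters a–x): 0.33147/0.0833333 → 3 → d, 0.15487/0.0416667 → 3 → d; chars dd.
Extended square (30″×15″, digits 0–9): 0.08147/0.00833333 → 9, 0.02987/0.00416667 → 7; chars 97.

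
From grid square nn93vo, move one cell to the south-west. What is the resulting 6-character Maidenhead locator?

NN93un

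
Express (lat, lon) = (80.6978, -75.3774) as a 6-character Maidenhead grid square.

FR20hq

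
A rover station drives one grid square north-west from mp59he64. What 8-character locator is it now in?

Longitude extended square 6; −1 → 5.
Latitude extended square 4; +1 → 5.

MP59he55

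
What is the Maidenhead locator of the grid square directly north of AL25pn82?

AL25pn83

Latitude extended square 2; +1 → 3.
The longitude characters are unchanged.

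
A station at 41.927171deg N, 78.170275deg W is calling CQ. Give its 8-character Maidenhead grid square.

FN01vw92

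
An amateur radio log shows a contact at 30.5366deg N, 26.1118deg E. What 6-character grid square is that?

Add 180° to longitude and 90° to latitude: 206.1118, 120.5366.
Field (20°×10°, letters A–R): 206.1118/20 → 10 → K, 120.5366/10 → 12 → M; chars KM.
Square (2°×1°, digits 0–9): 6.1118/2 → 3, 0.5366/1 → 0; chars 30.
Subsquare (5′×2.5′, letters a–x): 0.1118/0.0833333 → 1 → b, 0.5366/0.0416667 → 12 → m; chars bm.

KM30bm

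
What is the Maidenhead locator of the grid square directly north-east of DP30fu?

DP30gv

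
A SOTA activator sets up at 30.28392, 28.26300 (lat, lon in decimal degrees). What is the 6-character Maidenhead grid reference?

Shift to the Maidenhead origin (180°W, 90°S): lon 208.2630, lat 120.2839.
Field (20°×10°, letters A–R): lon ⌊208.2630/20⌋ = 10 → K; lat ⌊120.2839/10⌋ = 12 → M.
Square (2°×1°, digits 0–9): lon ⌊8.2630/2⌋ = 4; lat ⌊0.2839/1⌋ = 0.
Subsquare (5′×2.5′, letters a–x): lon ⌊0.2630/0.0833333⌋ = 3 → d; lat ⌊0.2839/0.0416667⌋ = 6 → g.

KM40dg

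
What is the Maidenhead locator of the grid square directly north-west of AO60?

AO51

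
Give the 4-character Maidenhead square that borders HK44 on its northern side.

Latitude square 4; +1 → 5.
The longitude characters are unchanged.

HK45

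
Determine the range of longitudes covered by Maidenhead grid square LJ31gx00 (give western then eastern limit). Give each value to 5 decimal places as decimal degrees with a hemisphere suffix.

46.50000° E, 46.50833° E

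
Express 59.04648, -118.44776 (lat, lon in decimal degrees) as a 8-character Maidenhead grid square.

DO09sb61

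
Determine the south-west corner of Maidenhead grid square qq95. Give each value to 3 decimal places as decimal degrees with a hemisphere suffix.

75.000° N, 158.000° E

Field Q=16, Q=16: +16·20° lon, +16·10° lat → SW at lon 140°, lat 70°.
Square 9, 5: +9·2° lon, +5·1° lat → SW at lon 158°, lat 75°.
latitude 75.000° N, longitude 158.000° E.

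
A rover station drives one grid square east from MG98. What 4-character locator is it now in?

Longitude square 9; +1 → 10, wraps to 0, carry into field.
Longitude field M = 12; +1 → 13 = N.
The latitude characters are unchanged.

NG08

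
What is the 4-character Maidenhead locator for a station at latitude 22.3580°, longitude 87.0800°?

NL32

Shift to the Maidenhead origin (180°W, 90°S): lon 267.08, lat 112.36.
Field: 267.08/20 → 13 → N, 112.36/10 → 11 → L; chars NL.
Square: 7.08/2 → 3, 2.36/1 → 2; chars 32.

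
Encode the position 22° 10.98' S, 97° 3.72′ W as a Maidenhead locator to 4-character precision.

Shift to the Maidenhead origin (180°W, 90°S): lon 82.94, lat 67.82.
Field: 82.94/20 → 4 → E, 67.82/10 → 6 → G; chars EG.
Square: 2.94/2 → 1, 7.82/1 → 7; chars 17.

EG17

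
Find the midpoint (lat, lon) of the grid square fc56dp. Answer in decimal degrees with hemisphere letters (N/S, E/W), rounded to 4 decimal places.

63.3542° S, 69.7083° W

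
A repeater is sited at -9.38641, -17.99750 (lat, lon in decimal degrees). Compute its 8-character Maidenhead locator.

Add 180° to longitude and 90° to latitude: 162.00250, 80.61359.
Field (20°×10°, letters A–R): lon ⌊162.00250/20⌋ = 8 → I; lat ⌊80.61359/10⌋ = 8 → I.
Square (2°×1°, digits 0–9): lon ⌊2.00250/2⌋ = 1; lat ⌊0.61359/1⌋ = 0.
Subsquare (5′×2.5′, letters a–x): lon ⌊0.00250/0.0833333⌋ = 0 → a; lat ⌊0.61359/0.0416667⌋ = 14 → o.
Extended square (30″×15″, digits 0–9): lon ⌊0.00250/0.00833333⌋ = 0; lat ⌊0.03026/0.00416667⌋ = 7.

II10ao07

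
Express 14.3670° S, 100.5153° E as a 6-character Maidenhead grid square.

OH05gp

Add 180° to longitude and 90° to latitude: 280.5153, 75.6330.
Field: lon ⌊280.5153/20⌋ = 14 → O; lat ⌊75.6330/10⌋ = 7 → H.
Square: lon ⌊0.5153/2⌋ = 0; lat ⌊5.6330/1⌋ = 5.
Subsquare: lon ⌊0.5153/0.0833333⌋ = 6 → g; lat ⌊0.6330/0.0416667⌋ = 15 → p.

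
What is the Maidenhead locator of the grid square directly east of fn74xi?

Longitude subsquare x = 23; +1 → 24, wraps to 0 = a, carry into square.
Longitude square 7; +1 → 8.
The latitude characters are unchanged.

FN84ai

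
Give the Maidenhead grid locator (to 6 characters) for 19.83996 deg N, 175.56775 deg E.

Shift to the Maidenhead origin (180°W, 90°S): lon 355.5677, lat 109.8400.
Field (20°×10°, letters A–R): lon ⌊355.5677/20⌋ = 17 → R; lat ⌊109.8400/10⌋ = 10 → K.
Square (2°×1°, digits 0–9): lon ⌊15.5677/2⌋ = 7; lat ⌊9.8400/1⌋ = 9.
Subsquare (5′×2.5′, letters a–x): lon ⌊1.5677/0.0833333⌋ = 18 → s; lat ⌊0.8400/0.0416667⌋ = 20 → u.

RK79su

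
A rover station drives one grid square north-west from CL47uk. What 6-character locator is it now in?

CL47tl

Longitude subsquare u = 20; −1 → 19 = t.
Latitude subsquare k = 10; +1 → 11 = l.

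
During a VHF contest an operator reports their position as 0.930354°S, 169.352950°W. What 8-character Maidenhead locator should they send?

Offset from 180°W / 90°S: lon 10.64705°, lat 89.06965°.
Field: 10.64705/20 → 0 → A, 89.06965/10 → 8 → I; chars AI.
Square: 10.64705/2 → 5, 9.06965/1 → 9; chars 59.
Subsquare: 0.64705/0.0833333 → 7 → h, 0.06965/0.0416667 → 1 → b; chars hb.
Extended square: 0.06372/0.00833333 → 7, 0.02798/0.00416667 → 6; chars 76.

AI59hb76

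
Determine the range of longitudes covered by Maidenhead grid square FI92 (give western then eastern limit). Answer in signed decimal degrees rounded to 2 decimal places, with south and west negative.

-62.00, -60.00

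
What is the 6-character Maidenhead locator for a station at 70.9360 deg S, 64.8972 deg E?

Shift to the Maidenhead origin (180°W, 90°S): lon 244.8972, lat 19.0640.
Field: 244.8972/20 → 12 → M, 19.0640/10 → 1 → B; chars MB.
Square: 4.8972/2 → 2, 9.0640/1 → 9; chars 29.
Subsquare: 0.8972/0.0833333 → 10 → k, 0.0640/0.0416667 → 1 → b; chars kb.

MB29kb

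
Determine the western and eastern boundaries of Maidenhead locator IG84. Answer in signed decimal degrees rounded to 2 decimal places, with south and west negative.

Field I=8, G=6: +8·20° lon, +6·10° lat → SW at lon -20°, lat -30°.
Square 8, 4: +8·2° lon, +4·1° lat → SW at lon -4°, lat -26°.
Cell spans 2° lon × 1° lat.
west -4.00, east -2.00.

-4.00, -2.00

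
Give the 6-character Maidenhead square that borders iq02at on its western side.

HQ92xt

Longitude subsquare a = 0; −1 → -1, wraps to 23 = x, carry into square.
Longitude square 0; −1 → -1, wraps to 9, carry into field.
Longitude field I = 8; −1 → 7 = H.
The latitude characters are unchanged.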